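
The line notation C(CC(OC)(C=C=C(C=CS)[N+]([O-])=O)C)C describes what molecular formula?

C11H17NO3S

Heavy atoms from the SMILES: 11 C, 1 N, 3 O, 1 S.
Implicit hydrogens by atom environment:
  3 × C: 3 H each → 9
  3 × C: 1 H each → 3
  3 × C: no H
  2 × C: 2 H each → 4
  2 × O: no H
  1 × N (charge +1): no H
  1 × O (charge -1): no H
  1 × S: 1 H
  Total hydrogens = 17.
Molecular formula: C11H17NO3S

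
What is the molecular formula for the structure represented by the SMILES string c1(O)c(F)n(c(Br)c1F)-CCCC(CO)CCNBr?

C11H16Br2F2N2O2

Heavy atoms from the SMILES: 2 Br, 11 C, 2 F, 2 N, 2 O.
Implicit hydrogens by atom environment:
  6 × C: 2 H each → 12
  4 × C (aromatic): no H
  2 × Br: no H
  2 × F: no H
  2 × O: 1 H each → 2
  1 × C: 1 H
  1 × N: 1 H
  1 × N (aromatic): no H
  Total hydrogens = 16.
Molecular formula: C11H16Br2F2N2O2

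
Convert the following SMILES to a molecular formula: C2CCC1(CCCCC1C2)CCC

Heavy atoms from the SMILES: 13 C.
Implicit hydrogens by atom environment:
  10 × C: 2 H each → 20
  1 × C: 3 H
  1 × C: 1 H
  1 × C: no H
  Total hydrogens = 24.
Molecular formula: C13H24

C13H24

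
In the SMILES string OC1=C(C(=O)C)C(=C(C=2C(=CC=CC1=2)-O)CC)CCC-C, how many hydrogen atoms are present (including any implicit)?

22

Hydrogens are implicit in SMILES; fill each atom to its normal valence:
  7 × C (aromatic): no H
  4 × C: 2 H each → 8
  3 × C: 3 H each → 9
  3 × C (aromatic): 1 H each → 3
  2 × O: 1 H each → 2
  1 × C: no H
  1 × O: no H
  Total hydrogens = 22.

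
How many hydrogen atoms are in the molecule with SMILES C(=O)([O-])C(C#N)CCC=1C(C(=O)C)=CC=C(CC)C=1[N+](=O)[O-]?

15

Hydrogens are implicit in SMILES; fill each atom to its normal valence:
  4 × C (aromatic): no H
  3 × C: 2 H each → 6
  3 × C: no H
  3 × O: no H
  2 × C: 3 H each → 6
  2 × C (aromatic): 1 H each → 2
  2 × O (charge -1): no H
  1 × C: 1 H
  1 × N (charge +1): no H
  1 × N: no H
  Total hydrogens = 15.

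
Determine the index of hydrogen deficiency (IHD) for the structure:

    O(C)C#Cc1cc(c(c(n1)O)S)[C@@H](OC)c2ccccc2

10

Molecular formula from the SMILES: C16H15NO3S.
DoU = (2C + 2 + N − H − X)/2 = (2·16 + 2 + 1 − 15 − 0)/2 = 20/2 = 10.
(Structurally: 2 ring(s) + 8 π bond(s) = 10.)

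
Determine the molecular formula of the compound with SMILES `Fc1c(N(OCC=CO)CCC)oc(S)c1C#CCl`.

C12H13ClFNO3S

Heavy atoms from the SMILES: 12 C, 1 Cl, 1 F, 1 N, 3 O, 1 S.
Implicit hydrogens by atom environment:
  4 × C (aromatic): no H
  3 × C: 2 H each → 6
  2 × C: 1 H each → 2
  2 × C: no H
  1 × C: 3 H
  1 × Cl: no H
  1 × F: no H
  1 × N: no H
  1 × O: 1 H
  1 × O (aromatic): no H
  1 × O: no H
  1 × S: 1 H
  Total hydrogens = 13.
Molecular formula: C12H13ClFNO3S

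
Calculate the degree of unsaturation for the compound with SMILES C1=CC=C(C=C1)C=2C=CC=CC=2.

Molecular formula from the SMILES: C12H10.
DoU = (2C + 2 + N − H − X)/2 = (2·12 + 2 + 0 − 10 − 0)/2 = 16/2 = 8.
(Structurally: 2 ring(s) + 6 π bond(s) = 8.)

8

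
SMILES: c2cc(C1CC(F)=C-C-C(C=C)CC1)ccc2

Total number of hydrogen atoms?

19

Hydrogens are implicit in SMILES; fill each atom to its normal valence:
  5 × C: 2 H each → 10
  5 × C (aromatic): 1 H each → 5
  4 × C: 1 H each → 4
  1 × C: no H
  1 × C (aromatic): no H
  1 × F: no H
  Total hydrogens = 19.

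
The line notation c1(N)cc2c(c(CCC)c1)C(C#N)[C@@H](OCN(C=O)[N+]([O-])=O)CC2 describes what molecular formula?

C16H20N4O4

Heavy atoms from the SMILES: 16 C, 4 N, 4 O.
Implicit hydrogens by atom environment:
  5 × C: 2 H each → 10
  4 × C (aromatic): no H
  3 × C: 1 H each → 3
  3 × O: no H
  2 × C (aromatic): 1 H each → 2
  2 × N: no H
  1 × C: 3 H
  1 × C: no H
  1 × N: 2 H
  1 × N (charge +1): no H
  1 × O (charge -1): no H
  Total hydrogens = 20.
Molecular formula: C16H20N4O4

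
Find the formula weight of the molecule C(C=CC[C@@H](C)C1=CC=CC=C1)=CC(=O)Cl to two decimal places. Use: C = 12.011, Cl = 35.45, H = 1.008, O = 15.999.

234.72

Molecular formula: C14H15ClO.
M = 14×12.011 + 1×35.45 + 15×1.008 + 1×15.999 = 234.72 g/mol.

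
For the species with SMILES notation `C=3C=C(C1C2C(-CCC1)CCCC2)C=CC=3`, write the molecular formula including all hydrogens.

C16H22

Heavy atoms from the SMILES: 16 C.
Implicit hydrogens by atom environment:
  7 × C: 2 H each → 14
  5 × C (aromatic): 1 H each → 5
  3 × C: 1 H each → 3
  1 × C (aromatic): no H
  Total hydrogens = 22.
Molecular formula: C16H22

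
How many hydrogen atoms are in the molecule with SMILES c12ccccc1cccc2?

8

Hydrogens are implicit in SMILES; fill each atom to its normal valence:
  8 × C (aromatic): 1 H each → 8
  2 × C (aromatic): no H
  Total hydrogens = 8.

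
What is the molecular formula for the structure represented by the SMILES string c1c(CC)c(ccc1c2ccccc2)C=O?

C15H14O

Heavy atoms from the SMILES: 15 C, 1 O.
Implicit hydrogens by atom environment:
  8 × C (aromatic): 1 H each → 8
  4 × C (aromatic): no H
  1 × C: 3 H
  1 × C: 2 H
  1 × C: 1 H
  1 × O: no H
  Total hydrogens = 14.
Molecular formula: C15H14O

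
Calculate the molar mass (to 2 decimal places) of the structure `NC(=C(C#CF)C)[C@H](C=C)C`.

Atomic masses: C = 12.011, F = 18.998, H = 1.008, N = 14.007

153.20

Molecular formula: C9H12FN.
M = 9×12.011 + 1×18.998 + 12×1.008 + 1×14.007 = 153.20 g/mol.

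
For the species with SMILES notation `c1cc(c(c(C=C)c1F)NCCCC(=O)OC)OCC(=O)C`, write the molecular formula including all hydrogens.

C16H20FNO4

Heavy atoms from the SMILES: 16 C, 1 F, 1 N, 4 O.
Implicit hydrogens by atom environment:
  5 × C: 2 H each → 10
  4 × C (aromatic): no H
  4 × O: no H
  2 × C: 3 H each → 6
  2 × C (aromatic): 1 H each → 2
  2 × C: no H
  1 × C: 1 H
  1 × F: no H
  1 × N: 1 H
  Total hydrogens = 20.
Molecular formula: C16H20FNO4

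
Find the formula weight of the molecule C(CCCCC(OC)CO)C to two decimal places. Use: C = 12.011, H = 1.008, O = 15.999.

Molecular formula: C9H20O2.
M = 9×12.011 + 20×1.008 + 2×15.999 = 160.26 g/mol.

160.26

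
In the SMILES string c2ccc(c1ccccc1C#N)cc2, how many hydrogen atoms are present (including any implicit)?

Hydrogens are implicit in SMILES; fill each atom to its normal valence:
  9 × C (aromatic): 1 H each → 9
  3 × C (aromatic): no H
  1 × C: no H
  1 × N: no H
  Total hydrogens = 9.

9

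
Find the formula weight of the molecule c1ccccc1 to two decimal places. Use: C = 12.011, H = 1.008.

Molecular formula: C6H6.
M = 6×12.011 + 6×1.008 = 78.11 g/mol.

78.11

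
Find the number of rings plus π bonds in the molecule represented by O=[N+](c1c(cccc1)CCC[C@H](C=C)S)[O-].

6

Molecular formula from the SMILES: C12H15NO2S.
DoU = (2C + 2 + N − H − X)/2 = (2·12 + 2 + 1 − 15 − 0)/2 = 12/2 = 6.
(Structurally: 1 ring(s) + 5 π bond(s) = 6.)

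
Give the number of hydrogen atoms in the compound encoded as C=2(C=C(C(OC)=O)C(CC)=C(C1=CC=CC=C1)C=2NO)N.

Hydrogens are implicit in SMILES; fill each atom to its normal valence:
  6 × C (aromatic): 1 H each → 6
  6 × C (aromatic): no H
  2 × C: 3 H each → 6
  2 × O: no H
  1 × C: 2 H
  1 × C: no H
  1 × N: 2 H
  1 × N: 1 H
  1 × O: 1 H
  Total hydrogens = 18.

18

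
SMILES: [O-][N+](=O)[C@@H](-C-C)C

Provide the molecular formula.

C4H9NO2

Heavy atoms from the SMILES: 4 C, 1 N, 2 O.
Implicit hydrogens by atom environment:
  2 × C: 3 H each → 6
  1 × C: 2 H
  1 × C: 1 H
  1 × N (charge +1): no H
  1 × O: no H
  1 × O (charge -1): no H
  Total hydrogens = 9.
Molecular formula: C4H9NO2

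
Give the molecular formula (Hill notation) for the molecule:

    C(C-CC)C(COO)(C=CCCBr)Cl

C10H18BrClO2

Heavy atoms from the SMILES: 1 Br, 10 C, 1 Cl, 2 O.
Implicit hydrogens by atom environment:
  6 × C: 2 H each → 12
  2 × C: 1 H each → 2
  1 × Br: no H
  1 × C: 3 H
  1 × C: no H
  1 × Cl: no H
  1 × O: 1 H
  1 × O: no H
  Total hydrogens = 18.
Molecular formula: C10H18BrClO2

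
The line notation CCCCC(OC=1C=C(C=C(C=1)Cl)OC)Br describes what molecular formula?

C12H16BrClO2

Heavy atoms from the SMILES: 1 Br, 12 C, 1 Cl, 2 O.
Implicit hydrogens by atom environment:
  3 × C: 2 H each → 6
  3 × C (aromatic): 1 H each → 3
  3 × C (aromatic): no H
  2 × C: 3 H each → 6
  2 × O: no H
  1 × Br: no H
  1 × C: 1 H
  1 × Cl: no H
  Total hydrogens = 16.
Molecular formula: C12H16BrClO2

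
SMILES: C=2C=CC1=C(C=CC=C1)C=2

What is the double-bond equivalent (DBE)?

7

Molecular formula from the SMILES: C10H8.
DoU = (2C + 2 + N − H − X)/2 = (2·10 + 2 + 0 − 8 − 0)/2 = 14/2 = 7.
(Structurally: 2 ring(s) + 5 π bond(s) = 7.)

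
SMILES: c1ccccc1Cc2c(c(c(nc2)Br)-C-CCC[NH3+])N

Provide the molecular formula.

Heavy atoms from the SMILES: 1 Br, 16 C, 3 N.
Implicit hydrogens by atom environment:
  6 × C (aromatic): 1 H each → 6
  5 × C: 2 H each → 10
  5 × C (aromatic): no H
  1 × Br: no H
  1 × N (charge +1): 3 H
  1 × N: 2 H
  1 × N (aromatic): no H
  Total hydrogens = 21.
Net charge +1.
Molecular formula: C16H21BrN3+

C16H21BrN3+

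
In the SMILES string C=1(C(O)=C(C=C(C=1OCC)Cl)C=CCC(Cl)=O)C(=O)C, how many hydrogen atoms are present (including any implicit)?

Hydrogens are implicit in SMILES; fill each atom to its normal valence:
  5 × C (aromatic): no H
  3 × O: no H
  2 × C: 3 H each → 6
  2 × C: 2 H each → 4
  2 × C: 1 H each → 2
  2 × C: no H
  2 × Cl: no H
  1 × C (aromatic): 1 H
  1 × O: 1 H
  Total hydrogens = 14.

14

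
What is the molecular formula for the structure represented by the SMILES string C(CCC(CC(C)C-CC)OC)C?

Heavy atoms from the SMILES: 12 C, 1 O.
Implicit hydrogens by atom environment:
  6 × C: 2 H each → 12
  4 × C: 3 H each → 12
  2 × C: 1 H each → 2
  1 × O: no H
  Total hydrogens = 26.
Molecular formula: C12H26O

C12H26O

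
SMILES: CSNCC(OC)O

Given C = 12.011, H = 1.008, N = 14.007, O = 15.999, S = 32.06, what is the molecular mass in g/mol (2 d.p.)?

Molecular formula: C4H11NO2S.
M = 4×12.011 + 11×1.008 + 1×14.007 + 2×15.999 + 1×32.06 = 137.20 g/mol.

137.20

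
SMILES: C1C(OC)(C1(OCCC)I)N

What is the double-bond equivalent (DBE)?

Molecular formula from the SMILES: C7H14INO2.
DoU = (2C + 2 + N − H − X)/2 = (2·7 + 2 + 1 − 14 − 1)/2 = 2/2 = 1.
(Structurally: 1 ring(s) + 0 π bond(s) = 1.)

1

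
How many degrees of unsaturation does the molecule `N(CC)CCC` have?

Molecular formula from the SMILES: C5H13N.
DoU = (2C + 2 + N − H − X)/2 = (2·5 + 2 + 1 − 13 − 0)/2 = 0/2 = 0.
(Structurally: 0 ring(s) + 0 π bond(s) = 0.)

0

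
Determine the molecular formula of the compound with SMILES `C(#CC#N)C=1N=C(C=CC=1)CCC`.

C11H10N2

Heavy atoms from the SMILES: 11 C, 2 N.
Implicit hydrogens by atom environment:
  3 × C (aromatic): 1 H each → 3
  3 × C: no H
  2 × C: 2 H each → 4
  2 × C (aromatic): no H
  1 × C: 3 H
  1 × N (aromatic): no H
  1 × N: no H
  Total hydrogens = 10.
Molecular formula: C11H10N2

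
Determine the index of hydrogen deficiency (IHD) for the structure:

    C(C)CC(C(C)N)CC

Molecular formula from the SMILES: C8H19N.
DoU = (2C + 2 + N − H − X)/2 = (2·8 + 2 + 1 − 19 − 0)/2 = 0/2 = 0.
(Structurally: 0 ring(s) + 0 π bond(s) = 0.)

0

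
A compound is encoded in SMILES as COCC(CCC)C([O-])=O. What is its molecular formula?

C7H13O3-

Heavy atoms from the SMILES: 7 C, 3 O.
Implicit hydrogens by atom environment:
  3 × C: 2 H each → 6
  2 × C: 3 H each → 6
  2 × O: no H
  1 × C: 1 H
  1 × C: no H
  1 × O (charge -1): no H
  Total hydrogens = 13.
Net charge -1.
Molecular formula: C7H13O3-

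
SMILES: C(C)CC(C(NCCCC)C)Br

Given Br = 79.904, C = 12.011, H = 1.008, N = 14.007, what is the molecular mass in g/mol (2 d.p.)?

Molecular formula: C10H22BrN.
M = 1×79.904 + 10×12.011 + 22×1.008 + 1×14.007 = 236.20 g/mol.

236.20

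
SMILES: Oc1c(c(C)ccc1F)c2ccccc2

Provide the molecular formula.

C13H11FO

Heavy atoms from the SMILES: 13 C, 1 F, 1 O.
Implicit hydrogens by atom environment:
  7 × C (aromatic): 1 H each → 7
  5 × C (aromatic): no H
  1 × C: 3 H
  1 × F: no H
  1 × O: 1 H
  Total hydrogens = 11.
Molecular formula: C13H11FO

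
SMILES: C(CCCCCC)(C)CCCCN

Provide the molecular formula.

C12H27N

Heavy atoms from the SMILES: 12 C, 1 N.
Implicit hydrogens by atom environment:
  9 × C: 2 H each → 18
  2 × C: 3 H each → 6
  1 × C: 1 H
  1 × N: 2 H
  Total hydrogens = 27.
Molecular formula: C12H27N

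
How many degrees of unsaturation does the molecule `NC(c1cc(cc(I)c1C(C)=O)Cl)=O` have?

6

Molecular formula from the SMILES: C9H7ClINO2.
DoU = (2C + 2 + N − H − X)/2 = (2·9 + 2 + 1 − 7 − 2)/2 = 12/2 = 6.
(Structurally: 1 ring(s) + 5 π bond(s) = 6.)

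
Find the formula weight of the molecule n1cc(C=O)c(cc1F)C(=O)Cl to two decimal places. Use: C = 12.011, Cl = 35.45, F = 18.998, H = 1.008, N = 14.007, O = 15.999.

187.55

Molecular formula: C7H3ClFNO2.
M = 7×12.011 + 1×35.45 + 1×18.998 + 3×1.008 + 1×14.007 + 2×15.999 = 187.55 g/mol.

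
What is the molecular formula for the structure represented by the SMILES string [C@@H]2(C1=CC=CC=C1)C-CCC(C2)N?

C12H17N

Heavy atoms from the SMILES: 12 C, 1 N.
Implicit hydrogens by atom environment:
  5 × C (aromatic): 1 H each → 5
  4 × C: 2 H each → 8
  2 × C: 1 H each → 2
  1 × C (aromatic): no H
  1 × N: 2 H
  Total hydrogens = 17.
Molecular formula: C12H17N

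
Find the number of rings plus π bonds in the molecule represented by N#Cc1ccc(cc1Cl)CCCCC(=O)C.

Molecular formula from the SMILES: C13H14ClNO.
DoU = (2C + 2 + N − H − X)/2 = (2·13 + 2 + 1 − 14 − 1)/2 = 14/2 = 7.
(Structurally: 1 ring(s) + 6 π bond(s) = 7.)

7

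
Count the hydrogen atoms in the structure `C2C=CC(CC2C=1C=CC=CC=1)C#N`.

Hydrogens are implicit in SMILES; fill each atom to its normal valence:
  5 × C (aromatic): 1 H each → 5
  4 × C: 1 H each → 4
  2 × C: 2 H each → 4
  1 × C: no H
  1 × C (aromatic): no H
  1 × N: no H
  Total hydrogens = 13.

13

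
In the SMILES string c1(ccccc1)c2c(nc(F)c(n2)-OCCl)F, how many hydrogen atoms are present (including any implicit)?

Hydrogens are implicit in SMILES; fill each atom to its normal valence:
  5 × C (aromatic): 1 H each → 5
  5 × C (aromatic): no H
  2 × F: no H
  2 × N (aromatic): no H
  1 × C: 2 H
  1 × Cl: no H
  1 × O: no H
  Total hydrogens = 7.

7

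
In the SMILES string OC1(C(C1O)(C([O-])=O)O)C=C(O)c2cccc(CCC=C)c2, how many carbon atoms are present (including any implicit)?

16

The symbol for carbon appears 16 times in the SMILES. Lowercase c denotes aromatic carbon and counts toward C.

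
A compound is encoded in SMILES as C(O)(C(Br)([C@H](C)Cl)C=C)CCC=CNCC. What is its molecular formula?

Heavy atoms from the SMILES: 1 Br, 12 C, 1 Cl, 1 N, 1 O.
Implicit hydrogens by atom environment:
  5 × C: 1 H each → 5
  4 × C: 2 H each → 8
  2 × C: 3 H each → 6
  1 × Br: no H
  1 × C: no H
  1 × Cl: no H
  1 × N: 1 H
  1 × O: 1 H
  Total hydrogens = 21.
Molecular formula: C12H21BrClNO

C12H21BrClNO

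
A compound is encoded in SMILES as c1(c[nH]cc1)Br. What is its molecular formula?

Heavy atoms from the SMILES: 1 Br, 4 C, 1 N.
Implicit hydrogens by atom environment:
  3 × C (aromatic): 1 H each → 3
  1 × Br: no H
  1 × C (aromatic): no H
  1 × N (aromatic): 1 H
  Total hydrogens = 4.
Molecular formula: C4H4BrN

C4H4BrN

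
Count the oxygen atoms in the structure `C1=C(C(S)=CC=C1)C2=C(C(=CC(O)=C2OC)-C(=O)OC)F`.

4

The symbol for oxygen appears 4 times in the SMILES.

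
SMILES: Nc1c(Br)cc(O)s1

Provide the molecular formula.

Heavy atoms from the SMILES: 1 Br, 4 C, 1 N, 1 O, 1 S.
Implicit hydrogens by atom environment:
  3 × C (aromatic): no H
  1 × Br: no H
  1 × C (aromatic): 1 H
  1 × N: 2 H
  1 × O: 1 H
  1 × S (aromatic): no H
  Total hydrogens = 4.
Molecular formula: C4H4BrNOS

C4H4BrNOS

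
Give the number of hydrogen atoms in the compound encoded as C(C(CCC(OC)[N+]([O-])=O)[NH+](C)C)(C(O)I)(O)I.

19

Hydrogens are implicit in SMILES; fill each atom to its normal valence:
  3 × C: 3 H each → 9
  3 × C: 1 H each → 3
  2 × C: 2 H each → 4
  2 × I: no H
  2 × O: 1 H each → 2
  2 × O: no H
  1 × C: no H
  1 × N (charge +1): 1 H
  1 × N (charge +1): no H
  1 × O (charge -1): no H
  Total hydrogens = 19.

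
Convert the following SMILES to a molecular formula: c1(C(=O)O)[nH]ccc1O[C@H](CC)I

C8H10INO3

Heavy atoms from the SMILES: 8 C, 1 I, 1 N, 3 O.
Implicit hydrogens by atom environment:
  2 × C (aromatic): 1 H each → 2
  2 × C (aromatic): no H
  2 × O: no H
  1 × C: 3 H
  1 × C: 2 H
  1 × C: 1 H
  1 × C: no H
  1 × I: no H
  1 × N (aromatic): 1 H
  1 × O: 1 H
  Total hydrogens = 10.
Molecular formula: C8H10INO3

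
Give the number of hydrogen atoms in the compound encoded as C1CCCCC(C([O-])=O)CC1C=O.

15

Hydrogens are implicit in SMILES; fill each atom to its normal valence:
  6 × C: 2 H each → 12
  3 × C: 1 H each → 3
  2 × O: no H
  1 × C: no H
  1 × O (charge -1): no H
  Total hydrogens = 15.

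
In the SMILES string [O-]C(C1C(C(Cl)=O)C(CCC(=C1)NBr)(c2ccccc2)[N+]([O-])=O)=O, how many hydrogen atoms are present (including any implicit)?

13

Hydrogens are implicit in SMILES; fill each atom to its normal valence:
  5 × C (aromatic): 1 H each → 5
  4 × C: no H
  3 × C: 1 H each → 3
  3 × O: no H
  2 × C: 2 H each → 4
  2 × O (charge -1): no H
  1 × Br: no H
  1 × C (aromatic): no H
  1 × Cl: no H
  1 × N: 1 H
  1 × N (charge +1): no H
  Total hydrogens = 13.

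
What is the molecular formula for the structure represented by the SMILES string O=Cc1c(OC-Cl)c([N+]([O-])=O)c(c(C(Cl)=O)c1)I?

Heavy atoms from the SMILES: 9 C, 2 Cl, 1 I, 1 N, 5 O.
Implicit hydrogens by atom environment:
  5 × C (aromatic): no H
  4 × O: no H
  2 × Cl: no H
  1 × C: 2 H
  1 × C (aromatic): 1 H
  1 × C: 1 H
  1 × C: no H
  1 × I: no H
  1 × N (charge +1): no H
  1 × O (charge -1): no H
  Total hydrogens = 4.
Molecular formula: C9H4Cl2INO5

C9H4Cl2INO5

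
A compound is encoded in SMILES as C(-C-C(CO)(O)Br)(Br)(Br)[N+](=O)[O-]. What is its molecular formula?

Heavy atoms from the SMILES: 3 Br, 4 C, 1 N, 4 O.
Implicit hydrogens by atom environment:
  3 × Br: no H
  2 × C: 2 H each → 4
  2 × C: no H
  2 × O: 1 H each → 2
  1 × N (charge +1): no H
  1 × O: no H
  1 × O (charge -1): no H
  Total hydrogens = 6.
Molecular formula: C4H6Br3NO4

C4H6Br3NO4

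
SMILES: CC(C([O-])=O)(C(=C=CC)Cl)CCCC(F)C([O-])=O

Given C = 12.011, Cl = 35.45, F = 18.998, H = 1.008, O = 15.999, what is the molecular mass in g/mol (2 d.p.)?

Molecular formula: [C12H14ClFO4]2-.
M = 12×12.011 + 1×35.45 + 1×18.998 + 14×1.008 + 4×15.999 = 276.69 g/mol.

276.69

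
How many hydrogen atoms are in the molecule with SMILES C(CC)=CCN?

Hydrogens are implicit in SMILES; fill each atom to its normal valence:
  2 × C: 2 H each → 4
  2 × C: 1 H each → 2
  1 × C: 3 H
  1 × N: 2 H
  Total hydrogens = 11.

11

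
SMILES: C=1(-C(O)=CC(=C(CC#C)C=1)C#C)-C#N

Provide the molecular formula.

C12H7NO

Heavy atoms from the SMILES: 12 C, 1 N, 1 O.
Implicit hydrogens by atom environment:
  4 × C (aromatic): no H
  3 × C: no H
  2 × C (aromatic): 1 H each → 2
  2 × C: 1 H each → 2
  1 × C: 2 H
  1 × N: no H
  1 × O: 1 H
  Total hydrogens = 7.
Molecular formula: C12H7NO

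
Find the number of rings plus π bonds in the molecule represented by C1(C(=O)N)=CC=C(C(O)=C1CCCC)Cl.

5

Molecular formula from the SMILES: C11H14ClNO2.
DoU = (2C + 2 + N − H − X)/2 = (2·11 + 2 + 1 − 14 − 1)/2 = 10/2 = 5.
(Structurally: 1 ring(s) + 4 π bond(s) = 5.)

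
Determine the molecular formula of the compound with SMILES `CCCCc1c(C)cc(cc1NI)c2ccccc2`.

Heavy atoms from the SMILES: 17 C, 1 I, 1 N.
Implicit hydrogens by atom environment:
  7 × C (aromatic): 1 H each → 7
  5 × C (aromatic): no H
  3 × C: 2 H each → 6
  2 × C: 3 H each → 6
  1 × I: no H
  1 × N: 1 H
  Total hydrogens = 20.
Molecular formula: C17H20IN

C17H20IN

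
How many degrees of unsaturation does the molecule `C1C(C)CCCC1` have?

Molecular formula from the SMILES: C7H14.
DoU = (2C + 2 + N − H − X)/2 = (2·7 + 2 + 0 − 14 − 0)/2 = 2/2 = 1.
(Structurally: 1 ring(s) + 0 π bond(s) = 1.)

1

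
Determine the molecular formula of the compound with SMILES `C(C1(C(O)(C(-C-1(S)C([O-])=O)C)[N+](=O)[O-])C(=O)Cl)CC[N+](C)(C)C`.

Heavy atoms from the SMILES: 13 C, 1 Cl, 2 N, 6 O, 1 S.
Implicit hydrogens by atom environment:
  5 × C: no H
  4 × C: 3 H each → 12
  3 × C: 2 H each → 6
  3 × O: no H
  2 × N (charge +1): no H
  2 × O (charge -1): no H
  1 × C: 1 H
  1 × Cl: no H
  1 × O: 1 H
  1 × S: 1 H
  Total hydrogens = 21.
Molecular formula: C13H21ClN2O6S

C13H21ClN2O6S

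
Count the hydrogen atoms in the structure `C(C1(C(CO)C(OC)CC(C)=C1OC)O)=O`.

Hydrogens are implicit in SMILES; fill each atom to its normal valence:
  3 × C: 3 H each → 9
  3 × C: 1 H each → 3
  3 × C: no H
  3 × O: no H
  2 × C: 2 H each → 4
  2 × O: 1 H each → 2
  Total hydrogens = 18.

18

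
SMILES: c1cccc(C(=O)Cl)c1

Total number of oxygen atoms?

The symbol for oxygen appears 1 time in the SMILES.

1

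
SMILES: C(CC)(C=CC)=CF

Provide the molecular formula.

Heavy atoms from the SMILES: 7 C, 1 F.
Implicit hydrogens by atom environment:
  3 × C: 1 H each → 3
  2 × C: 3 H each → 6
  1 × C: 2 H
  1 × C: no H
  1 × F: no H
  Total hydrogens = 11.
Molecular formula: C7H11F

C7H11F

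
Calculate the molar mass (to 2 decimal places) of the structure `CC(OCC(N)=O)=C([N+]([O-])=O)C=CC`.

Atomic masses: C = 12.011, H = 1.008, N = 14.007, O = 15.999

200.19

Molecular formula: C8H12N2O4.
M = 8×12.011 + 12×1.008 + 2×14.007 + 4×15.999 = 200.19 g/mol.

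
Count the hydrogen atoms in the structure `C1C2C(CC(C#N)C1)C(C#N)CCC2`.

16

Hydrogens are implicit in SMILES; fill each atom to its normal valence:
  6 × C: 2 H each → 12
  4 × C: 1 H each → 4
  2 × C: no H
  2 × N: no H
  Total hydrogens = 16.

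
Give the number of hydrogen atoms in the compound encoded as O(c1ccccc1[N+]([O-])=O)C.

7

Hydrogens are implicit in SMILES; fill each atom to its normal valence:
  4 × C (aromatic): 1 H each → 4
  2 × C (aromatic): no H
  2 × O: no H
  1 × C: 3 H
  1 × N (charge +1): no H
  1 × O (charge -1): no H
  Total hydrogens = 7.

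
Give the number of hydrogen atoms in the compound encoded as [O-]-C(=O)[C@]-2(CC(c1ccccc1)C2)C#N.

Hydrogens are implicit in SMILES; fill each atom to its normal valence:
  5 × C (aromatic): 1 H each → 5
  3 × C: no H
  2 × C: 2 H each → 4
  1 × C: 1 H
  1 × C (aromatic): no H
  1 × N: no H
  1 × O: no H
  1 × O (charge -1): no H
  Total hydrogens = 10.

10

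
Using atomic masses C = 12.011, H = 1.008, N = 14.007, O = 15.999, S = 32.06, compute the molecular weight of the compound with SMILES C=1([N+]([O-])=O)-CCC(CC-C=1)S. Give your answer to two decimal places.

173.23

Molecular formula: C7H11NO2S.
M = 7×12.011 + 11×1.008 + 1×14.007 + 2×15.999 + 1×32.06 = 173.23 g/mol.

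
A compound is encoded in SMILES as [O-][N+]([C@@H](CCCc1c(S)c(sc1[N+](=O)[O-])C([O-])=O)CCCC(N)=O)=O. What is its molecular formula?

C13H16N3O7S2-

Heavy atoms from the SMILES: 13 C, 3 N, 7 O, 2 S.
Implicit hydrogens by atom environment:
  6 × C: 2 H each → 12
  4 × C (aromatic): no H
  4 × O: no H
  3 × O (charge -1): no H
  2 × C: no H
  2 × N (charge +1): no H
  1 × C: 1 H
  1 × N: 2 H
  1 × S: 1 H
  1 × S (aromatic): no H
  Total hydrogens = 16.
Net charge -1.
Molecular formula: C13H16N3O7S2-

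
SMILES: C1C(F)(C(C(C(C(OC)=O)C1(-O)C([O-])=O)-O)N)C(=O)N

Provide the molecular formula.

Heavy atoms from the SMILES: 10 C, 1 F, 2 N, 7 O.
Implicit hydrogens by atom environment:
  5 × C: no H
  4 × O: no H
  3 × C: 1 H each → 3
  2 × N: 2 H each → 4
  2 × O: 1 H each → 2
  1 × C: 3 H
  1 × C: 2 H
  1 × F: no H
  1 × O (charge -1): no H
  Total hydrogens = 14.
Net charge -1.
Molecular formula: C10H14FN2O7-

C10H14FN2O7-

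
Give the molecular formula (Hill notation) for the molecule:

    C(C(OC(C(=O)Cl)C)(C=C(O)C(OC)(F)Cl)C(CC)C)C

C14H23Cl2FO4

Heavy atoms from the SMILES: 14 C, 2 Cl, 1 F, 4 O.
Implicit hydrogens by atom environment:
  5 × C: 3 H each → 15
  4 × C: no H
  3 × C: 1 H each → 3
  3 × O: no H
  2 × C: 2 H each → 4
  2 × Cl: no H
  1 × F: no H
  1 × O: 1 H
  Total hydrogens = 23.
Molecular formula: C14H23Cl2FO4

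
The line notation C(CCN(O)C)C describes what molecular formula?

C5H13NO

Heavy atoms from the SMILES: 5 C, 1 N, 1 O.
Implicit hydrogens by atom environment:
  3 × C: 2 H each → 6
  2 × C: 3 H each → 6
  1 × N: no H
  1 × O: 1 H
  Total hydrogens = 13.
Molecular formula: C5H13NO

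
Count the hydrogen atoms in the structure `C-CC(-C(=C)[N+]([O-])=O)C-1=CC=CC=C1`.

13

Hydrogens are implicit in SMILES; fill each atom to its normal valence:
  5 × C (aromatic): 1 H each → 5
  2 × C: 2 H each → 4
  1 × C: 3 H
  1 × C: 1 H
  1 × C: no H
  1 × C (aromatic): no H
  1 × N (charge +1): no H
  1 × O: no H
  1 × O (charge -1): no H
  Total hydrogens = 13.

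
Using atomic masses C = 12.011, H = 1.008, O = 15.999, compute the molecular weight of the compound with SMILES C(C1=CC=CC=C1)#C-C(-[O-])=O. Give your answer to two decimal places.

145.14

Molecular formula: C9H5O2-.
M = 9×12.011 + 5×1.008 + 2×15.999 = 145.14 g/mol.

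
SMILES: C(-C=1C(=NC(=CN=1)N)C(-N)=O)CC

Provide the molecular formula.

Heavy atoms from the SMILES: 8 C, 4 N, 1 O.
Implicit hydrogens by atom environment:
  3 × C (aromatic): no H
  2 × C: 2 H each → 4
  2 × N: 2 H each → 4
  2 × N (aromatic): no H
  1 × C: 3 H
  1 × C (aromatic): 1 H
  1 × C: no H
  1 × O: no H
  Total hydrogens = 12.
Molecular formula: C8H12N4O

C8H12N4O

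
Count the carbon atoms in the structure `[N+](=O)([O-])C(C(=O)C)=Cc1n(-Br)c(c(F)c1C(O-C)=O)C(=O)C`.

The symbol for carbon appears 12 times in the SMILES. Lowercase c denotes aromatic carbon and counts toward C.

12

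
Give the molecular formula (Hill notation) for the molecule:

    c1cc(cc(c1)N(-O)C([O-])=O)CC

C9H10NO3-

Heavy atoms from the SMILES: 9 C, 1 N, 3 O.
Implicit hydrogens by atom environment:
  4 × C (aromatic): 1 H each → 4
  2 × C (aromatic): no H
  1 × C: 3 H
  1 × C: 2 H
  1 × C: no H
  1 × N: no H
  1 × O: 1 H
  1 × O: no H
  1 × O (charge -1): no H
  Total hydrogens = 10.
Net charge -1.
Molecular formula: C9H10NO3-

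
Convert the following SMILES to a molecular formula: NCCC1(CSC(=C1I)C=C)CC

C10H16INS

Heavy atoms from the SMILES: 10 C, 1 I, 1 N, 1 S.
Implicit hydrogens by atom environment:
  5 × C: 2 H each → 10
  3 × C: no H
  1 × C: 3 H
  1 × C: 1 H
  1 × I: no H
  1 × N: 2 H
  1 × S: no H
  Total hydrogens = 16.
Molecular formula: C10H16INS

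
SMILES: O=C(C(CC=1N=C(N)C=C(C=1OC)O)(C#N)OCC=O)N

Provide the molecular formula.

Heavy atoms from the SMILES: 12 C, 4 N, 5 O.
Implicit hydrogens by atom environment:
  4 × C (aromatic): no H
  4 × O: no H
  3 × C: no H
  2 × C: 2 H each → 4
  2 × N: 2 H each → 4
  1 × C: 3 H
  1 × C (aromatic): 1 H
  1 × C: 1 H
  1 × N (aromatic): no H
  1 × N: no H
  1 × O: 1 H
  Total hydrogens = 14.
Molecular formula: C12H14N4O5

C12H14N4O5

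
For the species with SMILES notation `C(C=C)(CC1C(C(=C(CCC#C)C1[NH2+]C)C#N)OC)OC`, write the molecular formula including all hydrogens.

Heavy atoms from the SMILES: 17 C, 2 N, 2 O.
Implicit hydrogens by atom environment:
  6 × C: 1 H each → 6
  4 × C: 2 H each → 8
  4 × C: no H
  3 × C: 3 H each → 9
  2 × O: no H
  1 × N (charge +1): 2 H
  1 × N: no H
  Total hydrogens = 25.
Net charge +1.
Molecular formula: C17H25N2O2+

C17H25N2O2+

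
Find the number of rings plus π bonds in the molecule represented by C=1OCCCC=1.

Molecular formula from the SMILES: C5H8O.
DoU = (2C + 2 + N − H − X)/2 = (2·5 + 2 + 0 − 8 − 0)/2 = 4/2 = 2.
(Structurally: 1 ring(s) + 1 π bond(s) = 2.)

2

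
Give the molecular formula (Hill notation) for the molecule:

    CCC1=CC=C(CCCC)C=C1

Heavy atoms from the SMILES: 12 C.
Implicit hydrogens by atom environment:
  4 × C: 2 H each → 8
  4 × C (aromatic): 1 H each → 4
  2 × C: 3 H each → 6
  2 × C (aromatic): no H
  Total hydrogens = 18.
Molecular formula: C12H18

C12H18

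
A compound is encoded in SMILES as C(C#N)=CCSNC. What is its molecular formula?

C5H8N2S

Heavy atoms from the SMILES: 5 C, 2 N, 1 S.
Implicit hydrogens by atom environment:
  2 × C: 1 H each → 2
  1 × C: 3 H
  1 × C: 2 H
  1 × C: no H
  1 × N: 1 H
  1 × N: no H
  1 × S: no H
  Total hydrogens = 8.
Molecular formula: C5H8N2S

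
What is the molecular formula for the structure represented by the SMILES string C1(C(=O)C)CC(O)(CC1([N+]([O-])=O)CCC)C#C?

C12H17NO4

Heavy atoms from the SMILES: 12 C, 1 N, 4 O.
Implicit hydrogens by atom environment:
  4 × C: 2 H each → 8
  4 × C: no H
  2 × C: 3 H each → 6
  2 × C: 1 H each → 2
  2 × O: no H
  1 × N (charge +1): no H
  1 × O: 1 H
  1 × O (charge -1): no H
  Total hydrogens = 17.
Molecular formula: C12H17NO4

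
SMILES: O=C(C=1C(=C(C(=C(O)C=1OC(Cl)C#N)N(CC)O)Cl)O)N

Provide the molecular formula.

C11H11Cl2N3O5

Heavy atoms from the SMILES: 11 C, 2 Cl, 3 N, 5 O.
Implicit hydrogens by atom environment:
  6 × C (aromatic): no H
  3 × O: 1 H each → 3
  2 × C: no H
  2 × Cl: no H
  2 × N: no H
  2 × O: no H
  1 × C: 3 H
  1 × C: 2 H
  1 × C: 1 H
  1 × N: 2 H
  Total hydrogens = 11.
Molecular formula: C11H11Cl2N3O5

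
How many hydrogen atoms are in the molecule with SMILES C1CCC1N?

Hydrogens are implicit in SMILES; fill each atom to its normal valence:
  3 × C: 2 H each → 6
  1 × C: 1 H
  1 × N: 2 H
  Total hydrogens = 9.

9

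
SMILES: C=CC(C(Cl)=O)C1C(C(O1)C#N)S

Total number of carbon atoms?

8

The symbol for carbon appears 8 times in the SMILES. (Cl is a single chlorine, not C + l.)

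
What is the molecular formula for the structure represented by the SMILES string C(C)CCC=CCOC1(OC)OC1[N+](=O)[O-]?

C10H17NO5

Heavy atoms from the SMILES: 10 C, 1 N, 5 O.
Implicit hydrogens by atom environment:
  4 × C: 2 H each → 8
  4 × O: no H
  3 × C: 1 H each → 3
  2 × C: 3 H each → 6
  1 × C: no H
  1 × N (charge +1): no H
  1 × O (charge -1): no H
  Total hydrogens = 17.
Molecular formula: C10H17NO5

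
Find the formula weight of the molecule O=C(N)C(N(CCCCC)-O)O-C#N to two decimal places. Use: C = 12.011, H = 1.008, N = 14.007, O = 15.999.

201.23

Molecular formula: C8H15N3O3.
M = 8×12.011 + 15×1.008 + 3×14.007 + 3×15.999 = 201.23 g/mol.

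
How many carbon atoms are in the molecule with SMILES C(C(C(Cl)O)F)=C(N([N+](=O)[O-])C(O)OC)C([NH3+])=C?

8

The symbol for carbon appears 8 times in the SMILES. (Cl is a single chlorine, not C + l.)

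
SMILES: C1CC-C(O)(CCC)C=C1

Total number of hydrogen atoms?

16

Hydrogens are implicit in SMILES; fill each atom to its normal valence:
  5 × C: 2 H each → 10
  2 × C: 1 H each → 2
  1 × C: 3 H
  1 × C: no H
  1 × O: 1 H
  Total hydrogens = 16.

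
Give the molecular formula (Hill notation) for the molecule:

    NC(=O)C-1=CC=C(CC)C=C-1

Heavy atoms from the SMILES: 9 C, 1 N, 1 O.
Implicit hydrogens by atom environment:
  4 × C (aromatic): 1 H each → 4
  2 × C (aromatic): no H
  1 × C: 3 H
  1 × C: 2 H
  1 × C: no H
  1 × N: 2 H
  1 × O: no H
  Total hydrogens = 11.
Molecular formula: C9H11NO

C9H11NO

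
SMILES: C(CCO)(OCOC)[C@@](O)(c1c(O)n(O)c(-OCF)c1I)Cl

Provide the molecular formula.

C11H16ClFINO7

Heavy atoms from the SMILES: 11 C, 1 Cl, 1 F, 1 I, 1 N, 7 O.
Implicit hydrogens by atom environment:
  4 × C: 2 H each → 8
  4 × C (aromatic): no H
  4 × O: 1 H each → 4
  3 × O: no H
  1 × C: 3 H
  1 × C: 1 H
  1 × C: no H
  1 × Cl: no H
  1 × F: no H
  1 × I: no H
  1 × N (aromatic): no H
  Total hydrogens = 16.
Molecular formula: C11H16ClFINO7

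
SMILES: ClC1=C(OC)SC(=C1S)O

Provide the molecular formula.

Heavy atoms from the SMILES: 5 C, 1 Cl, 2 O, 2 S.
Implicit hydrogens by atom environment:
  4 × C (aromatic): no H
  1 × C: 3 H
  1 × Cl: no H
  1 × O: 1 H
  1 × O: no H
  1 × S: 1 H
  1 × S (aromatic): no H
  Total hydrogens = 5.
Molecular formula: C5H5ClO2S2

C5H5ClO2S2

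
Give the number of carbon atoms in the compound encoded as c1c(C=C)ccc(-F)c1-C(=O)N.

9

The symbol for carbon appears 9 times in the SMILES. Lowercase c denotes aromatic carbon and counts toward C.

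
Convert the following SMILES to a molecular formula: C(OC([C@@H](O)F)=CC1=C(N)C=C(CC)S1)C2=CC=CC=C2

C16H18FNO2S

Heavy atoms from the SMILES: 16 C, 1 F, 1 N, 2 O, 1 S.
Implicit hydrogens by atom environment:
  6 × C (aromatic): 1 H each → 6
  4 × C (aromatic): no H
  2 × C: 2 H each → 4
  2 × C: 1 H each → 2
  1 × C: 3 H
  1 × C: no H
  1 × F: no H
  1 × N: 2 H
  1 × O: 1 H
  1 × O: no H
  1 × S (aromatic): no H
  Total hydrogens = 18.
Molecular formula: C16H18FNO2S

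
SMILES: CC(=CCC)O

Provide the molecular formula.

C5H10O

Heavy atoms from the SMILES: 5 C, 1 O.
Implicit hydrogens by atom environment:
  2 × C: 3 H each → 6
  1 × C: 2 H
  1 × C: 1 H
  1 × C: no H
  1 × O: 1 H
  Total hydrogens = 10.
Molecular formula: C5H10O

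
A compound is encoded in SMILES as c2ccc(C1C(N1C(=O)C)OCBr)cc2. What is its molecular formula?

C11H12BrNO2

Heavy atoms from the SMILES: 1 Br, 11 C, 1 N, 2 O.
Implicit hydrogens by atom environment:
  5 × C (aromatic): 1 H each → 5
  2 × C: 1 H each → 2
  2 × O: no H
  1 × Br: no H
  1 × C: 3 H
  1 × C: 2 H
  1 × C: no H
  1 × C (aromatic): no H
  1 × N: no H
  Total hydrogens = 12.
Molecular formula: C11H12BrNO2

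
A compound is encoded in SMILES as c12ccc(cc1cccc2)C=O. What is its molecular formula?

C11H8O

Heavy atoms from the SMILES: 11 C, 1 O.
Implicit hydrogens by atom environment:
  7 × C (aromatic): 1 H each → 7
  3 × C (aromatic): no H
  1 × C: 1 H
  1 × O: no H
  Total hydrogens = 8.
Molecular formula: C11H8O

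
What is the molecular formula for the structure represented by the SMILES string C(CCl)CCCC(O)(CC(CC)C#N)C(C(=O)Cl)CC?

Heavy atoms from the SMILES: 15 C, 2 Cl, 1 N, 2 O.
Implicit hydrogens by atom environment:
  8 × C: 2 H each → 16
  3 × C: no H
  2 × C: 3 H each → 6
  2 × C: 1 H each → 2
  2 × Cl: no H
  1 × N: no H
  1 × O: 1 H
  1 × O: no H
  Total hydrogens = 25.
Molecular formula: C15H25Cl2NO2

C15H25Cl2NO2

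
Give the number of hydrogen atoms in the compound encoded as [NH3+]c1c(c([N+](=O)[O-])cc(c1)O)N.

8

Hydrogens are implicit in SMILES; fill each atom to its normal valence:
  4 × C (aromatic): no H
  2 × C (aromatic): 1 H each → 2
  1 × N (charge +1): 3 H
  1 × N: 2 H
  1 × N (charge +1): no H
  1 × O: 1 H
  1 × O: no H
  1 × O (charge -1): no H
  Total hydrogens = 8.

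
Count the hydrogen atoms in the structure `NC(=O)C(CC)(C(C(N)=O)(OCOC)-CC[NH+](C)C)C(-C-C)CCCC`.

40

Hydrogens are implicit in SMILES; fill each atom to its normal valence:
  8 × C: 2 H each → 16
  6 × C: 3 H each → 18
  4 × C: no H
  4 × O: no H
  2 × N: 2 H each → 4
  1 × C: 1 H
  1 × N (charge +1): 1 H
  Total hydrogens = 40.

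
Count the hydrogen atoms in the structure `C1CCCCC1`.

12

Hydrogens are implicit in SMILES; fill each atom to its normal valence:
  6 × C: 2 H each → 12
  Total hydrogens = 12.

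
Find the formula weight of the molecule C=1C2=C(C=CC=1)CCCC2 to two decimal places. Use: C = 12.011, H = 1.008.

132.21

Molecular formula: C10H12.
M = 10×12.011 + 12×1.008 = 132.21 g/mol.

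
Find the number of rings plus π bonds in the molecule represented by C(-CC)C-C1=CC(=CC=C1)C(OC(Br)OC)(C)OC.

4

Molecular formula from the SMILES: C15H23BrO3.
DoU = (2C + 2 + N − H − X)/2 = (2·15 + 2 + 0 − 23 − 1)/2 = 8/2 = 4.
(Structurally: 1 ring(s) + 3 π bond(s) = 4.)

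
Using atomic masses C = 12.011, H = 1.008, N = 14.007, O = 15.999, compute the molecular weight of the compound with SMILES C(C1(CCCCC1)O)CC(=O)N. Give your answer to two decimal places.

Molecular formula: C9H17NO2.
M = 9×12.011 + 17×1.008 + 1×14.007 + 2×15.999 = 171.24 g/mol.

171.24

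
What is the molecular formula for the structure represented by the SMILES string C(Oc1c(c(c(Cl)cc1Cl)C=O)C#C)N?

C10H7Cl2NO2

Heavy atoms from the SMILES: 10 C, 2 Cl, 1 N, 2 O.
Implicit hydrogens by atom environment:
  5 × C (aromatic): no H
  2 × C: 1 H each → 2
  2 × Cl: no H
  2 × O: no H
  1 × C: 2 H
  1 × C (aromatic): 1 H
  1 × C: no H
  1 × N: 2 H
  Total hydrogens = 7.
Molecular formula: C10H7Cl2NO2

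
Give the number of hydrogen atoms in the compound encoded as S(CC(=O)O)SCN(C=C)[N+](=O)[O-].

Hydrogens are implicit in SMILES; fill each atom to its normal valence:
  3 × C: 2 H each → 6
  2 × O: no H
  2 × S: no H
  1 × C: 1 H
  1 × C: no H
  1 × N: no H
  1 × N (charge +1): no H
  1 × O: 1 H
  1 × O (charge -1): no H
  Total hydrogens = 8.

8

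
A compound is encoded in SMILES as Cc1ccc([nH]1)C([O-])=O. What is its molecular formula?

Heavy atoms from the SMILES: 6 C, 1 N, 2 O.
Implicit hydrogens by atom environment:
  2 × C (aromatic): 1 H each → 2
  2 × C (aromatic): no H
  1 × C: 3 H
  1 × C: no H
  1 × N (aromatic): 1 H
  1 × O: no H
  1 × O (charge -1): no H
  Total hydrogens = 6.
Net charge -1.
Molecular formula: C6H6NO2-

C6H6NO2-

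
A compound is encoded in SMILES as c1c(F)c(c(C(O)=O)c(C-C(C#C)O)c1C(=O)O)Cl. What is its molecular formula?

C12H8ClFO5

Heavy atoms from the SMILES: 12 C, 1 Cl, 1 F, 5 O.
Implicit hydrogens by atom environment:
  5 × C (aromatic): no H
  3 × C: no H
  3 × O: 1 H each → 3
  2 × C: 1 H each → 2
  2 × O: no H
  1 × C: 2 H
  1 × C (aromatic): 1 H
  1 × Cl: no H
  1 × F: no H
  Total hydrogens = 8.
Molecular formula: C12H8ClFO5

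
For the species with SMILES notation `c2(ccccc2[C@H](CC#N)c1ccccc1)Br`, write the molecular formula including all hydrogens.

Heavy atoms from the SMILES: 1 Br, 15 C, 1 N.
Implicit hydrogens by atom environment:
  9 × C (aromatic): 1 H each → 9
  3 × C (aromatic): no H
  1 × Br: no H
  1 × C: 2 H
  1 × C: 1 H
  1 × C: no H
  1 × N: no H
  Total hydrogens = 12.
Molecular formula: C15H12BrN

C15H12BrN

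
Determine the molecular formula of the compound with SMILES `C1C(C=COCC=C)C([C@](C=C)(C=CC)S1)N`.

C14H21NOS

Heavy atoms from the SMILES: 14 C, 1 N, 1 O, 1 S.
Implicit hydrogens by atom environment:
  8 × C: 1 H each → 8
  4 × C: 2 H each → 8
  1 × C: 3 H
  1 × C: no H
  1 × N: 2 H
  1 × O: no H
  1 × S: no H
  Total hydrogens = 21.
Molecular formula: C14H21NOS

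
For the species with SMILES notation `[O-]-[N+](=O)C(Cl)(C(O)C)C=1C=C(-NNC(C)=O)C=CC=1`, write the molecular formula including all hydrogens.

C11H14ClN3O4

Heavy atoms from the SMILES: 11 C, 1 Cl, 3 N, 4 O.
Implicit hydrogens by atom environment:
  4 × C (aromatic): 1 H each → 4
  2 × C: 3 H each → 6
  2 × C: no H
  2 × C (aromatic): no H
  2 × N: 1 H each → 2
  2 × O: no H
  1 × C: 1 H
  1 × Cl: no H
  1 × N (charge +1): no H
  1 × O: 1 H
  1 × O (charge -1): no H
  Total hydrogens = 14.
Molecular formula: C11H14ClN3O4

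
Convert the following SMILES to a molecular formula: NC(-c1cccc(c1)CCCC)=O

Heavy atoms from the SMILES: 11 C, 1 N, 1 O.
Implicit hydrogens by atom environment:
  4 × C (aromatic): 1 H each → 4
  3 × C: 2 H each → 6
  2 × C (aromatic): no H
  1 × C: 3 H
  1 × C: no H
  1 × N: 2 H
  1 × O: no H
  Total hydrogens = 15.
Molecular formula: C11H15NO

C11H15NO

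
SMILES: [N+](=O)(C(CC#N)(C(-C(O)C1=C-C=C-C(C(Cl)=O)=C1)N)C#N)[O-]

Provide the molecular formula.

Heavy atoms from the SMILES: 13 C, 1 Cl, 4 N, 4 O.
Implicit hydrogens by atom environment:
  4 × C (aromatic): 1 H each → 4
  4 × C: no H
  2 × C: 1 H each → 2
  2 × C (aromatic): no H
  2 × N: no H
  2 × O: no H
  1 × C: 2 H
  1 × Cl: no H
  1 × N: 2 H
  1 × N (charge +1): no H
  1 × O: 1 H
  1 × O (charge -1): no H
  Total hydrogens = 11.
Molecular formula: C13H11ClN4O4

C13H11ClN4O4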